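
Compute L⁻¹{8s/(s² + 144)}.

This is the form c·s/(s² + a²) with a = 12, c = 8. L⁻¹ = 8·cos(12t)

Final answer: 8·cos(12t)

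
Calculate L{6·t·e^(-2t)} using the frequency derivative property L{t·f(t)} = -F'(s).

L{e^(-2t)} = 1/(s+2). By frequency derivative: L{t·e^(-2t)} = -d/ds[1/(s+2)] = -(-1)/(s+2)² = 1/(s+2)². Then L{6·t·e^(-2t)} = 6·1/(s+2)² = 6/(s+2)²

Final answer: 6/(s+2)²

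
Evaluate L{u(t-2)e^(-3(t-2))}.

u(t-a)f(t-a) with f(t)=e^(-3t). L{e^(-3t)} = 1/(s+3). By time shift: e^(-2s)/(s+3)

Final answer: e^(-2s)/(s+3)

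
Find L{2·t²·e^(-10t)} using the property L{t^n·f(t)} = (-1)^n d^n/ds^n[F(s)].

L{e^(-10t)} = 1/(s+10). d/ds[1/(s+10)] = -1/(s+10)². d²/ds²[1/(s+10)] = 2/(s+10)³. So L{t²·e^(-10t)} = (-1)² · 2/(s+10)³ = 2/(s+10)³. Then L{2·t²·e^(-10t)} = 2·2/(s+10)³ = 4/(s+10)³

Final answer: 4/(s+10)³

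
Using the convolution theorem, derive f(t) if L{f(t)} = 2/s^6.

2/s^6 = (2/s)·(1/s^5) = L{2}·L{t^4/24}. By convolution, f(t) = 2*t^4/24 = ∫₀ᵗ 2·τ^4/24 dτ = 2·t^5/120

Final answer: 2·t^5/120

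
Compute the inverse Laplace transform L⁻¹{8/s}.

L⁻¹{c/s} = c, so L⁻¹{8/s} = 8

Final answer: 8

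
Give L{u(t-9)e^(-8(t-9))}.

u(t-a)f(t-a) with f(t)=e^(-8t). L{e^(-8t)} = 1/(s+8). By time shift: e^(-9s)/(s+8)

Final answer: e^(-9s)/(s+8)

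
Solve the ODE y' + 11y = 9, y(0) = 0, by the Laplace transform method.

sY + 11Y = 9/s. Y = 9/(s(s+11)). Partial fractions: Y = 9/11/s - 9/11/(s+11)

Final answer: y(t) = 9/11(1 - e^(-11t))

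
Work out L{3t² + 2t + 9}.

L{3t² + 2t + 9} = 3·2/s³ + 2/s² + 9/s = 6/s³ + 2/s² + 9/s

Final answer: 6/s³ + 2/s² + 9/s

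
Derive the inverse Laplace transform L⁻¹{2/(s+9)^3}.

L⁻¹{n!/(s-a)^(n+1)} = t^n·e^(at), so L⁻¹{2/(s+9)^3} = t^2·e^(-9t)

Final answer: t^2·e^(-9t)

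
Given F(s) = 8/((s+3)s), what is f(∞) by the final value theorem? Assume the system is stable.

f(∞) = lim_{s→0} sF(s) = lim_{s→0} 8/(s+3) = 8/3

Final answer: 8/3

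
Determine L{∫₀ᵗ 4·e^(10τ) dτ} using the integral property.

L{∫₀ᵗ f(τ)dτ} = F(s)/s with F(s) = 4/(s-10), so L{∫₀ᵗ 4·e^(10τ) dτ} = 4/(s(s-10))

Final answer: 4/(s(s-10))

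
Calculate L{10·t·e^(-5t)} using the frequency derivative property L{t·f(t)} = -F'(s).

L{e^(-5t)} = 1/(s+5). By frequency derivative: L{t·e^(-5t)} = -d/ds[1/(s+5)] = -(-1)/(s+5)² = 1/(s+5)². Then L{10·t·e^(-5t)} = 10·1/(s+5)² = 10/(s+5)²

Final answer: 10/(s+5)²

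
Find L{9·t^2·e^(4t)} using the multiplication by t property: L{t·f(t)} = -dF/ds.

Using L{t^n·e^(at)} = n!/(s-a)^(n+1), L{t^2·e^(4t)} = 2/(s-4)^3, so L{9·t^2·e^(4t)} = 9·2/(s-4)^3 = 18/(s-4)^3

Final answer: 18/(s-4)^3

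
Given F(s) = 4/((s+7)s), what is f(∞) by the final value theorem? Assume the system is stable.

f(∞) = lim_{s→0} sF(s) = lim_{s→0} 4/(s+7) = 4/7

Final answer: 4/7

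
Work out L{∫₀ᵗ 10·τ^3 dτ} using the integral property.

L{∫₀ᵗ f(τ)dτ} = F(s)/s with f(t) = 10t^3. F(s) = 60/s^4, so L{∫₀ᵗ 10·τ^3 dτ} = (60/s^4)/s = 60/s^5. (Check: ∫₀ᵗ 10·τ^3 dτ = 10t^4/4.)

Final answer: 60/s^5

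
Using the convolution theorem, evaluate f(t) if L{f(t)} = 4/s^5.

4/s^5 = (4/s)·(1/s^4) = L{4}·L{t^3/6}. By convolution, f(t) = 4*t^3/6 = ∫₀ᵗ 4·τ^3/6 dτ = 4·t^4/24

Final answer: 4·t^4/24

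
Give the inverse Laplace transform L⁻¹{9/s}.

L⁻¹{c/s} = c, so L⁻¹{9/s} = 9

Final answer: 9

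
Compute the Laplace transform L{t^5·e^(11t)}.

L{t^n·e^(at)} = n!/(s-a)^(n+1), so L{t^5·e^(11t)} = 120/(s-11)^6

Final answer: 120/(s-11)^6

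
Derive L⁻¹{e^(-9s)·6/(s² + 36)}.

L⁻¹{6/(s² + 36)} = sin(6t). By the time shift theorem, L⁻¹{e^(-as)F(s)} = u(t-a)f(t-a) with a=9, so L⁻¹{e^(-9s)·6/(s² + 36)} = u(t-9)·sin(6(t-9))

Final answer: u(t-9)·sin(6(t-9))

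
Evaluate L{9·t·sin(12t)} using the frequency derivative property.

L{sin(12t)} = 12/(s² + 144). By L{t·f(t)} = -F'(s): -d/ds[12/(s² + 144)] = -(12)·(-2s)/(s² + 144)² = 24s/(s² + 144)². Then L{9·t·sin(12t)} = 9·24s/(s² + 144)² = 216s/(s² + 144)²

Final answer: 216s/(s² + 144)²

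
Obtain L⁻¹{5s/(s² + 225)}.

This is the form c·s/(s² + a²) with a = 15, c = 5. L⁻¹ = 5·cos(15t)

Final answer: 5·cos(15t)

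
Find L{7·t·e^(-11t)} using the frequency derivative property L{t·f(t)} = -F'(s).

L{e^(-11t)} = 1/(s+11). By frequency derivative: L{t·e^(-11t)} = -d/ds[1/(s+11)] = -(-1)/(s+11)² = 1/(s+11)². Then L{7·t·e^(-11t)} = 7·1/(s+11)² = 7/(s+11)²

Final answer: 7/(s+11)²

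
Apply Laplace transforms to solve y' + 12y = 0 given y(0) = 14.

L{y'} + 12L{y} = 0. sY - 14 + 12Y = 0. Y(s+12) = 14. Y = 14/(s+12)

Final answer: y(t) = 14e^(-12t)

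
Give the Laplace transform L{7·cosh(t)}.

L{cosh(ωt)} = s/(s² - ω²), so L{cosh(t)} = s/(s² - 1). Then L{7·cosh(t)} = 7·s/(s² - 1) = 7s/(s² - 1)

Final answer: 7s/(s² - 1)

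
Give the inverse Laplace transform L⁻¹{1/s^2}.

L⁻¹{n!/s^(n+1)} = t^n with n=1. So L⁻¹{1/s^2} = t

Final answer: t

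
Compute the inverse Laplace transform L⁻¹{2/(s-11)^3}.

L⁻¹{n!/(s-a)^(n+1)} = t^n·e^(at), so L⁻¹{2/(s-11)^3} = t^2·e^(11t)

Final answer: t^2·e^(11t)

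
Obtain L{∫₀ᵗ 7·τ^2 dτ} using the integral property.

L{∫₀ᵗ f(τ)dτ} = F(s)/s with f(t) = 7t^2. F(s) = 14/s^3, so L{∫₀ᵗ 7·τ^2 dτ} = (14/s^3)/s = 14/s^4. (Check: ∫₀ᵗ 7·τ^2 dτ = 7t^3/3.)

Final answer: 14/s^4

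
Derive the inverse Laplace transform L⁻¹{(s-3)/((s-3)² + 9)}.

Using frequency shift, L⁻¹{(s-3)/((s-3)² + 9)} = e^(3t)·cos(3t)

Final answer: e^(3t)·cos(3t)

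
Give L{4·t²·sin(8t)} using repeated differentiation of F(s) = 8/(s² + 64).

F(s) = 8/(s² + 64). F'(s) = -16s/(s² + 64)². F''(s) = -16(64 - 3s²)/(s² + 64)³ = (48s² - 1024)/(s² + 64)³. So L{t²·sin(8t)} = (-1)² F''(s) = (48s² - 1024)/(s² + 64)³. Then L{4·t²·sin(8t)} = 4·(48s² - 1024)/(s² + 64)³ = (192s² - 4096)/(s² + 64)³

Final answer: (192s² - 4096)/(s² + 64)³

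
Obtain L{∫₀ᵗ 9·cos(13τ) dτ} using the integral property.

L{∫₀ᵗ f(τ)dτ} = F(s)/s with F(s) = 9s/(s² + 169), so the result is (9s/(s² + 169))/s = 9/(s² + 169)

Final answer: 9/(s² + 169)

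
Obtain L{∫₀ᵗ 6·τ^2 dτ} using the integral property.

L{∫₀ᵗ f(τ)dτ} = F(s)/s with f(t) = 6t^2. F(s) = 12/s^3, so L{∫₀ᵗ 6·τ^2 dτ} = (12/s^3)/s = 12/s^4. (Check: ∫₀ᵗ 6·τ^2 dτ = 6t^3/3.)

Final answer: 12/s^4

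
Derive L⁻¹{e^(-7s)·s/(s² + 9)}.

L⁻¹{s/(s² + 9)} = cos(3t). By the time shift theorem, L⁻¹{e^(-as)F(s)} = u(t-a)f(t-a) with a=7, so L⁻¹{e^(-7s)·s/(s² + 9)} = u(t-7)·cos(3(t-7))

Final answer: u(t-7)·cos(3(t-7))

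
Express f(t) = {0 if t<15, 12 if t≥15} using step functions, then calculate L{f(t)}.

f(t) = 12·u(t-15). L{u(t-15)} = e^(-15s)/s, so L{f(t)} = 12·e^(-15s)/s

Final answer: 12·e^(-15s)/s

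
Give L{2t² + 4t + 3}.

L{2t² + 4t + 3} = 2·2/s³ + 4/s² + 3/s = 4/s³ + 4/s² + 3/s

Final answer: 4/s³ + 4/s² + 3/s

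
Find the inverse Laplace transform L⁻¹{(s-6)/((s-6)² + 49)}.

Using frequency shift, L⁻¹{(s-6)/((s-6)² + 49)} = e^(6t)·cos(7t)

Final answer: e^(6t)·cos(7t)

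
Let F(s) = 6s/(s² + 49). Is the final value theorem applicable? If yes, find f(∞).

The final value theorem requires all poles of sF(s) in the left half-plane. sF(s) = 6s²/(s² + 49) has poles at s = ±7i (imaginary axis). Theorem does NOT apply (oscillatory system).

Final answer: Not applicable (oscillatory)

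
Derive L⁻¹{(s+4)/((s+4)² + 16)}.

Using frequency shift: L⁻¹{(s-a)/((s-a)² + b²)} = e^(at)cos(bt). Here a=-4, b=4

Final answer: e^(-4t)·cos(4t)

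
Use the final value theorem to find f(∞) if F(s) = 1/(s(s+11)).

f(∞) = lim_{s→0} s·1/(s(s+11)) = lim_{s→0} 1/(s+11) = 1/11 = 1/11

Final answer: 1/11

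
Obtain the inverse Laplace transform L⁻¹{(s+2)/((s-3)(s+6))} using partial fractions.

Using partial fractions, f(t) = (5e^(3t) + 4e^(-6t))/9

Final answer: (5e^(3t) + 4e^(-6t))/9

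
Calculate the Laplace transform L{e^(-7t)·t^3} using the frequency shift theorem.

L{e^(at)·t^n} = n!/(s-a)^(n+1), so L{e^(-7t)·t^3} = 6/(s+7)^4

Final answer: 6/(s+7)^4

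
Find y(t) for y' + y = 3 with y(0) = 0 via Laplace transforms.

sY + Y = 3/s. Y = 3/(s(s+1)). Partial fractions: Y = 3/s - 3/(s+1)

Final answer: y(t) = 3(1 - e^(-t))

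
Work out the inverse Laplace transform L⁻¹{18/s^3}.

L⁻¹{n!/s^(n+1)} = t^n with n=2. So L⁻¹{2/s^3} = t^2, and L⁻¹{18/s^3} = (18/2)·t^2 = 9·t^2

Final answer: 9·t^2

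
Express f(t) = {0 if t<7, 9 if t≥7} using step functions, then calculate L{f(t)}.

f(t) = 9·u(t-7). L{u(t-7)} = e^(-7s)/s, so L{f(t)} = 9·e^(-7s)/s

Final answer: 9·e^(-7s)/s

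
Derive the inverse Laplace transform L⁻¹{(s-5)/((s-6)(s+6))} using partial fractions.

Using partial fractions, f(t) = (e^(6t) + 11e^(-6t))/12

Final answer: (e^(6t) + 11e^(-6t))/12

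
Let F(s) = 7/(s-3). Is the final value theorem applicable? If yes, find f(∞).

sF(s) = 7s/(s-3) has a pole at s = 3 in the right half-plane. Theorem does NOT apply (unstable system; f(t) = 7·e^(3t) grows without bound).

Final answer: Not applicable (unstable)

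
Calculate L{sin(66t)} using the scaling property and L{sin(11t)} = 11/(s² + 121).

Using L{f(at)} = (1/a)F(s/a) with a=6: L{sin(66t)} = (1/6) · 11/((s/6)² + 121) = (1/6) · 11·36/(s² + 4356) = 66/(s² + 4356)

Final answer: 66/(s² + 4356)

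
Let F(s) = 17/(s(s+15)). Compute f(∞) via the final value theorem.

f(∞) = lim_{s→0} s·17/(s(s+15)) = lim_{s→0} 17/(s+15) = 17/15 = 17/15

Final answer: 17/15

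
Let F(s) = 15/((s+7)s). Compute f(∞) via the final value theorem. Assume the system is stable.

f(∞) = lim_{s→0} sF(s) = lim_{s→0} 15/(s+7) = 15/7

Final answer: 15/7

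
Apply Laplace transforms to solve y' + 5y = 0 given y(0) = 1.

L{y'} + 5L{y} = 0. sY - 1 + 5Y = 0. Y(s+5) = 1. Y = 1/(s+5)

Final answer: y(t) = e^(-5t)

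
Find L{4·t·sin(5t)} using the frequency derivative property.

L{sin(5t)} = 5/(s² + 25). By L{t·f(t)} = -F'(s): -d/ds[5/(s² + 25)] = -(5)·(-2s)/(s² + 25)² = 10s/(s² + 25)². Then L{4·t·sin(5t)} = 4·10s/(s² + 25)² = 40s/(s² + 25)²

Final answer: 40s/(s² + 25)²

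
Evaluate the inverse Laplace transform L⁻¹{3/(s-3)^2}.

L⁻¹{n!/(s-a)^(n+1)} = t^n·e^(at) with n=1, a=3. So L⁻¹{1/(s-3)^2} = t·e^(3t), and L⁻¹{3/(s-3)^2} = (3/1)·t·e^(3t) = 3·t·e^(3t)

Final answer: 3·t·e^(3t)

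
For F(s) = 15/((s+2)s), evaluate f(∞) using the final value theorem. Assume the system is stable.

f(∞) = lim_{s→0} sF(s) = lim_{s→0} 15/(s+2) = 15/2

Final answer: 15/2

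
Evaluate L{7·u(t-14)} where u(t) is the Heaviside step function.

L{u(t-a)} = e^(-as)/s. Here a=14, so L{u(t-14)} = e^(-14s)/s, and L{7·u(t-14)} = 7·e^(-14s)/s

Final answer: 7·e^(-14s)/s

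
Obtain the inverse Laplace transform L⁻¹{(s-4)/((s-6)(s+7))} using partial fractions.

Using partial fractions, f(t) = (2e^(6t) + 11e^(-7t))/13

Final answer: (2e^(6t) + 11e^(-7t))/13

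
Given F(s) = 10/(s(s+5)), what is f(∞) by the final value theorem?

f(∞) = lim_{s→0} s·10/(s(s+5)) = lim_{s→0} 10/(s+5) = 10/5 = 2

Final answer: 2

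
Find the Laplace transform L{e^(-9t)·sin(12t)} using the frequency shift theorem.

Frequency shift: L{e^(at)f(t)} = F(s-a). L{e^(-9t)·sin(12t)} = 12/((s+9)² + 144)

Final answer: 12/((s+9)² + 144)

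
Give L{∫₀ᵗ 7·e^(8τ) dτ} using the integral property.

L{∫₀ᵗ f(τ)dτ} = F(s)/s with F(s) = 7/(s-8), so L{∫₀ᵗ 7·e^(8τ) dτ} = 7/(s(s-8))

Final answer: 7/(s(s-8))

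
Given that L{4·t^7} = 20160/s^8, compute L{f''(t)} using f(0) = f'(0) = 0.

L{f''(t)} = s²F(s) - sf(0) - f'(0) = s²·20160/s^8 - 0 - 0 = 20160/s^6

Final answer: 20160/s^6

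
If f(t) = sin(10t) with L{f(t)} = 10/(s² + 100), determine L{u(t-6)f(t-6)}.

Time shift theorem: L{u(t-a)f(t-a)} = e^(-as)F(s). Here a=6, F(s) = 10/(s² + 100), so L{u(t-6)f(t-6)} = e^(-6s)·10/(s² + 100)

Final answer: e^(-6s)·10/(s² + 100)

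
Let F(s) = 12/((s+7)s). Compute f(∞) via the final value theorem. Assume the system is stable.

f(∞) = lim_{s→0} sF(s) = lim_{s→0} 12/(s+7) = 12/7

Final answer: 12/7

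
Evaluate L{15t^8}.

L{t^n} = n!/s^(n+1). So L{15t^8} = 15·8!/s^9 = 604800/s^9

Final answer: 604800/s^9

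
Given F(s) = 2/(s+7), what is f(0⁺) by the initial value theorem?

f(0⁺) = lim_{s→∞} s·2/(s+7) = lim_{s→∞} 2s/(s+7) = 2

Final answer: 2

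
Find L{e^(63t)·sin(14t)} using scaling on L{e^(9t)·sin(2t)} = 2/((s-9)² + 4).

Scaling with a=7: L{e^(63t)·sin(14t)} = (1/7) · 2/((s/7-9)² + 4). Simplifying: 14/((s-63)² + 196)

Final answer: 14/((s-63)² + 196)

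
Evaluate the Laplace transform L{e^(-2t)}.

L{e^(at)} = 1/(s-a), so L{e^(-2t)} = 1/(s+2)

Final answer: 1/(s+2)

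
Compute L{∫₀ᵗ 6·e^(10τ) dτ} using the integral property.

L{∫₀ᵗ f(τ)dτ} = F(s)/s with F(s) = 6/(s-10), so L{∫₀ᵗ 6·e^(10τ) dτ} = 6/(s(s-10))

Final answer: 6/(s(s-10))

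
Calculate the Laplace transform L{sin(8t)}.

L{sin(ωt)} = ω/(s² + ω²), so L{sin(8t)} = 8/(s² + 64)

Final answer: 8/(s² + 64)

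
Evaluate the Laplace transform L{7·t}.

L{t^n} = n!/s^(n+1), so L{t} = 1/s^2. Then L{7·t} = 7·1/s^2 = 7/s^2

Final answer: 7/s^2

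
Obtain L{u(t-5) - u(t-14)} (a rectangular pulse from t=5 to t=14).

L{u(t-a)} = e^(-as)/s. L{u(t-5) - u(t-14)} = (e^(-5s) - e^(-14s))/s

Final answer: (e^(-5s) - e^(-14s))/s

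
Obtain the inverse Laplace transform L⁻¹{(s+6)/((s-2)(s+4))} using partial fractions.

Using partial fractions, f(t) = (8e^(2t) - 2e^(-4t))/6

Final answer: (8e^(2t) - 2e^(-4t))/6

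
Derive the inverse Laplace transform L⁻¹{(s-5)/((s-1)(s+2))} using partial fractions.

Using partial fractions, f(t) = (-4e^t + 7e^(-2t))/3

Final answer: (-4e^t + 7e^(-2t))/3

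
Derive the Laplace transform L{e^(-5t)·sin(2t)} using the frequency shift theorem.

Frequency shift: L{e^(at)f(t)} = F(s-a). L{e^(-5t)·sin(2t)} = 2/((s+5)² + 4)

Final answer: 2/((s+5)² + 4)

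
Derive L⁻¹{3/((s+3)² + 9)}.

Form: b/((s-a)² + b²) → e^(at)sin(bt). With a=-3, b=3

Final answer: e^(-3t)·sin(3t)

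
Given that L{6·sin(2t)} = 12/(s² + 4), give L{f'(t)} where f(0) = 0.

L{f'(t)} = s·F(s) - f(0) = s·12/(s² + 4) - 0 = 12s/(s² + 4)

Final answer: 12s/(s² + 4)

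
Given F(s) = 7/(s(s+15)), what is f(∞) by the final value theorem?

f(∞) = lim_{s→0} s·7/(s(s+15)) = lim_{s→0} 7/(s+15) = 7/15 = 7/15

Final answer: 7/15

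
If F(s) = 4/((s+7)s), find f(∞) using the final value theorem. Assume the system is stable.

f(∞) = lim_{s→0} sF(s) = lim_{s→0} 4/(s+7) = 4/7

Final answer: 4/7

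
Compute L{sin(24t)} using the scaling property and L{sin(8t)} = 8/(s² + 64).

Using L{f(at)} = (1/a)F(s/a) with a=3: L{sin(24t)} = (1/3) · 8/((s/3)² + 64) = (1/3) · 8·9/(s² + 576) = 24/(s² + 576)

Final answer: 24/(s² + 576)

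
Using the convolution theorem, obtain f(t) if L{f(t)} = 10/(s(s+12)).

10/(s(s+12)) = (10/s)·(1/(s+12)) = L{10}·L{e^(-12t)}. By convolution, f(t) = 10*e^(-12t) = ∫₀ᵗ 10·e^(-12τ) dτ = 10·(1 - e^(-12t))/12

Final answer: 10·(1 - e^(-12t))/12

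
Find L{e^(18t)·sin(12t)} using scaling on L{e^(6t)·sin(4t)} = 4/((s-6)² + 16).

Scaling with a=3: L{e^(18t)·sin(12t)} = (1/3) · 4/((s/3-6)² + 16). Simplifying: 12/((s-18)² + 144)

Final answer: 12/((s-18)² + 144)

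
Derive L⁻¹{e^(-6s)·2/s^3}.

L⁻¹{2/s^3} = t^2. By the time shift theorem, L⁻¹{e^(-as)F(s)} = u(t-a)f(t-a) with a=6, so L⁻¹{e^(-6s)·2/s^3} = u(t-6)·(t-6)^2

Final answer: u(t-6)·(t-6)^2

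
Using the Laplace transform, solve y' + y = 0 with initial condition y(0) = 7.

L{y'} + L{y} = 0. sY - 7 + Y = 0. Y(s+1) = 7. Y = 7/(s+1)

Final answer: y(t) = 7e^(-t)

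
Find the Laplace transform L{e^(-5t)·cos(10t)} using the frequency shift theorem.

Frequency shift: L{e^(at)f(t)} = F(s-a). L{e^(-5t)·cos(10t)} = (s+5)/((s+5)² + 100)

Final answer: (s+5)/((s+5)² + 100)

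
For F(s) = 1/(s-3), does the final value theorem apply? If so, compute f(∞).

sF(s) = s/(s-3) has a pole at s = 3 in the right half-plane. Theorem does NOT apply (unstable system; f(t) = e^(3t) grows without bound).

Final answer: Not applicable (unstable)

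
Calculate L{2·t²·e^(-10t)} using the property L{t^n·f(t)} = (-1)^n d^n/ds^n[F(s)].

L{e^(-10t)} = 1/(s+10). d/ds[1/(s+10)] = -1/(s+10)². d²/ds²[1/(s+10)] = 2/(s+10)³. So L{t²·e^(-10t)} = (-1)² · 2/(s+10)³ = 2/(s+10)³. Then L{2·t²·e^(-10t)} = 2·2/(s+10)³ = 4/(s+10)³

Final answer: 4/(s+10)³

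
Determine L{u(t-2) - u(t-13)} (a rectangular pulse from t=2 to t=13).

L{u(t-a)} = e^(-as)/s. L{u(t-2) - u(t-13)} = (e^(-2s) - e^(-13s))/s

Final answer: (e^(-2s) - e^(-13s))/s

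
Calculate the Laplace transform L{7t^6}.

L{7t^6} = 7 · L{t^6} = 7 · 720/s^7 = 5040/s^7

Final answer: 5040/s^7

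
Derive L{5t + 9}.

L{5t + 9} = 5·L{t} + 9·L{1} = 5/s² + 9/s

Final answer: 5/s² + 9/s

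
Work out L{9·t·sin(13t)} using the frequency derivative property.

L{sin(13t)} = 13/(s² + 169). By L{t·f(t)} = -F'(s): -d/ds[13/(s² + 169)] = -(13)·(-2s)/(s² + 169)² = 26s/(s² + 169)². Then L{9·t·sin(13t)} = 9·26s/(s² + 169)² = 234s/(s² + 169)²

Final answer: 234s/(s² + 169)²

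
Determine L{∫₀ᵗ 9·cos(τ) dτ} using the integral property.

L{∫₀ᵗ f(τ)dτ} = F(s)/s with F(s) = 9s/(s² + 1), so the result is (9s/(s² + 1))/s = 9/(s² + 1)

Final answer: 9/(s² + 1)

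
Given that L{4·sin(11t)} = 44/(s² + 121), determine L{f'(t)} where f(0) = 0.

L{f'(t)} = s·F(s) - f(0) = s·44/(s² + 121) - 0 = 44s/(s² + 121)

Final answer: 44s/(s² + 121)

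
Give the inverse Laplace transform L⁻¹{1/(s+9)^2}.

L⁻¹{n!/(s-a)^(n+1)} = t^n·e^(at), so L⁻¹{1/(s+9)^2} = t·e^(-9t)

Final answer: t·e^(-9t)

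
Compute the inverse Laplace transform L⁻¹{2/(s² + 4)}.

L⁻¹{2/(s² + 4)} = sin(2t)

Final answer: sin(2t)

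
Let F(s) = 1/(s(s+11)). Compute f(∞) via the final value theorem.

f(∞) = lim_{s→0} s·1/(s(s+11)) = lim_{s→0} 1/(s+11) = 1/11 = 1/11

Final answer: 1/11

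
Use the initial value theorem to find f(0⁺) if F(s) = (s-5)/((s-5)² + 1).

f(0⁺) = lim_{s→∞} sF(s) = lim_{s→∞} s(s-5)/((s-5)² + 1) = 1

Final answer: 1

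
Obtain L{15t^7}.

L{t^n} = n!/s^(n+1). So L{15t^7} = 15·7!/s^8 = 75600/s^8

Final answer: 75600/s^8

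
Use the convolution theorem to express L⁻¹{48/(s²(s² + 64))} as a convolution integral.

48/(s²(s² + 64)) = (1/s²)·(48/(s² + 64)) = L{t}·L{6·sin(8t)}. So f(t) = t*(6·sin(8t)) = ∫₀ᵗ 6τ·sin(8(t-τ)) dτ

Final answer: ∫₀ᵗ 6τ·sin(8(t-τ)) dτ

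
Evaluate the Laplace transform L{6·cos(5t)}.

L{cos(ωt)} = s/(s² + ω²), so L{cos(5t)} = s/(s² + 25). Then L{6·cos(5t)} = 6·s/(s² + 25) = 6s/(s² + 25)

Final answer: 6s/(s² + 25)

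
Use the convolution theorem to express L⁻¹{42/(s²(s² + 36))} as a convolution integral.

42/(s²(s² + 36)) = (1/s²)·(42/(s² + 36)) = L{t}·L{7·sin(6t)}. So f(t) = t*(7·sin(6t)) = ∫₀ᵗ 7τ·sin(6(t-τ)) dτ

Final answer: ∫₀ᵗ 7τ·sin(6(t-τ)) dτ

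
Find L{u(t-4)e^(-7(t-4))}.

u(t-a)f(t-a) with f(t)=e^(-7t). L{e^(-7t)} = 1/(s+7). By time shift: e^(-4s)/(s+7)

Final answer: e^(-4s)/(s+7)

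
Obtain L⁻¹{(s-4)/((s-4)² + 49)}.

Using frequency shift: L⁻¹{(s-a)/((s-a)² + b²)} = e^(at)cos(bt). Here a=4, b=7

Final answer: e^(4t)·cos(7t)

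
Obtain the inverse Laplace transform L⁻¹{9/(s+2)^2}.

L⁻¹{n!/(s-a)^(n+1)} = t^n·e^(at) with n=1, a=-2. So L⁻¹{1/(s+2)^2} = t·e^(-2t), and L⁻¹{9/(s+2)^2} = (9/1)·t·e^(-2t) = 9·t·e^(-2t)

Final answer: 9·t·e^(-2t)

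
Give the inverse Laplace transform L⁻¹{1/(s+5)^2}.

L⁻¹{n!/(s-a)^(n+1)} = t^n·e^(at), so L⁻¹{1/(s+5)^2} = t·e^(-5t)

Final answer: t·e^(-5t)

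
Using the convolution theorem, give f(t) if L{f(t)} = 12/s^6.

12/s^6 = (12/s)·(1/s^5) = L{12}·L{t^4/24}. By convolution, f(t) = 12*t^4/24 = ∫₀ᵗ 12·τ^4/24 dτ = 12·t^5/120

Final answer: 12·t^5/120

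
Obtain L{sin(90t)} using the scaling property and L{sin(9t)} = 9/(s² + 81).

Using L{f(at)} = (1/a)F(s/a) with a=10: L{sin(90t)} = (1/10) · 9/((s/10)² + 81) = (1/10) · 9·100/(s² + 8100) = 90/(s² + 8100)

Final answer: 90/(s² + 8100)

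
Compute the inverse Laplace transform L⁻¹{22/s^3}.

L⁻¹{n!/s^(n+1)} = t^n with n=2. So L⁻¹{2/s^3} = t^2, and L⁻¹{22/s^3} = (22/2)·t^2 = 11·t^2

Final answer: 11·t^2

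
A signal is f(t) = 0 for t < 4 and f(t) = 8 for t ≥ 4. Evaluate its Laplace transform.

f(t) = 8·u(t-4). L{u(t-4)} = e^(-4s)/s, so L{f(t)} = 8·e^(-4s)/s

Final answer: 8·e^(-4s)/s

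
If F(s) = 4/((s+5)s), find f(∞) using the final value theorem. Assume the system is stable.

f(∞) = lim_{s→0} sF(s) = lim_{s→0} 4/(s+5) = 4/5

Final answer: 4/5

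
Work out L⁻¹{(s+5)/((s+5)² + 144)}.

Using frequency shift: L⁻¹{(s-a)/((s-a)² + b²)} = e^(at)cos(bt). Here a=-5, b=12

Final answer: e^(-5t)·cos(12t)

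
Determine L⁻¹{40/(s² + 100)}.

This is the form c·a/(s² + a²) with a = 10, c = 4. L⁻¹ = 4·sin(10t)

Final answer: 4·sin(10t)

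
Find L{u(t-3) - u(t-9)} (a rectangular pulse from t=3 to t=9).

L{u(t-a)} = e^(-as)/s. L{u(t-3) - u(t-9)} = (e^(-3s) - e^(-9s))/s

Final answer: (e^(-3s) - e^(-9s))/s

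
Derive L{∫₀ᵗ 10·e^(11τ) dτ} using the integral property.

L{∫₀ᵗ f(τ)dτ} = F(s)/s with F(s) = 10/(s-11), so L{∫₀ᵗ 10·e^(11τ) dτ} = 10/(s(s-11))

Final answer: 10/(s(s-11))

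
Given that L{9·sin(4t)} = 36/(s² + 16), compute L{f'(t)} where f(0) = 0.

L{f'(t)} = s·F(s) - f(0) = s·36/(s² + 16) - 0 = 36s/(s² + 16)

Final answer: 36s/(s² + 16)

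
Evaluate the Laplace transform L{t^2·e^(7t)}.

L{t^n·e^(at)} = n!/(s-a)^(n+1), so L{t^2·e^(7t)} = 2/(s-7)^3

Final answer: 2/(s-7)^3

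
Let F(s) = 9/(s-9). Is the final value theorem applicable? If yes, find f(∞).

sF(s) = 9s/(s-9) has a pole at s = 9 in the right half-plane. Theorem does NOT apply (unstable system; f(t) = 9·e^(9t) grows without bound).

Final answer: Not applicable (unstable)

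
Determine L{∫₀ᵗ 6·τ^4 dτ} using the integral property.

L{∫₀ᵗ f(τ)dτ} = F(s)/s with f(t) = 6t^4. F(s) = 144/s^5, so L{∫₀ᵗ 6·τ^4 dτ} = (144/s^5)/s = 144/s^6. (Check: ∫₀ᵗ 6·τ^4 dτ = 6t^5/5.)

Final answer: 144/s^6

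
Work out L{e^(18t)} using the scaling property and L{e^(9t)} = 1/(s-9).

Using L{f(at)} = (1/a)F(s/a) with a=2 and f(t) = e^(9t): L{e^(18t)} = (1/2) · 1/((s/2)-9) = (1/2) · 2/(s-18) = 1/(s-18)

Final answer: 1/(s-18)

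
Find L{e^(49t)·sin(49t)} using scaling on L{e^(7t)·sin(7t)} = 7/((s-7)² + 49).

Scaling with a=7: L{e^(49t)·sin(49t)} = (1/7) · 7/((s/7-7)² + 49). Simplifying: 49/((s-49)² + 2401)

Final answer: 49/((s-49)² + 2401)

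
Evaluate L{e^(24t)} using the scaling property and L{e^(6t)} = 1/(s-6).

Using L{f(at)} = (1/a)F(s/a) with a=4 and f(t) = e^(6t): L{e^(24t)} = (1/4) · 1/((s/4)-6) = (1/4) · 4/(s-24) = 1/(s-24)

Final answer: 1/(s-24)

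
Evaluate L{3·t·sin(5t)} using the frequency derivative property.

L{sin(5t)} = 5/(s² + 25). By L{t·f(t)} = -F'(s): -d/ds[5/(s² + 25)] = -(5)·(-2s)/(s² + 25)² = 10s/(s² + 25)². Then L{3·t·sin(5t)} = 3·10s/(s² + 25)² = 30s/(s² + 25)²

Final answer: 30s/(s² + 25)²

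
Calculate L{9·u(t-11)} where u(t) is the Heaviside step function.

L{u(t-a)} = e^(-as)/s. Here a=11, so L{u(t-11)} = e^(-11s)/s, and L{9·u(t-11)} = 9·e^(-11s)/s

Final answer: 9·e^(-11s)/s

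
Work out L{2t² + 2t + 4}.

L{2t² + 2t + 4} = 2·2/s³ + 2/s² + 4/s = 4/s³ + 2/s² + 4/s

Final answer: 4/s³ + 2/s² + 4/s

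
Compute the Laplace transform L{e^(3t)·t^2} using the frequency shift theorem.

L{e^(at)·t^n} = n!/(s-a)^(n+1), so L{e^(3t)·t^2} = 2/(s-3)^3

Final answer: 2/(s-3)^3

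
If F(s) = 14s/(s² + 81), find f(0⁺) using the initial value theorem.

f(0⁺) = lim_{s→∞} s·14s/(s² + 81) = lim_{s→∞} 14s²/(s² + 81) = 14

Final answer: 14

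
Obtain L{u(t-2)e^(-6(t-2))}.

u(t-a)f(t-a) with f(t)=e^(-6t). L{e^(-6t)} = 1/(s+6). By time shift: e^(-2s)/(s+6)

Final answer: e^(-2s)/(s+6)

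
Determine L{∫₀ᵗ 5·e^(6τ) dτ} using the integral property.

L{∫₀ᵗ f(τ)dτ} = F(s)/s with F(s) = 5/(s-6), so L{∫₀ᵗ 5·e^(6τ) dτ} = 5/(s(s-6))

Final answer: 5/(s(s-6))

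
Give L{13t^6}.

L{t^n} = n!/s^(n+1). So L{13t^6} = 13·6!/s^7 = 9360/s^7

Final answer: 9360/s^7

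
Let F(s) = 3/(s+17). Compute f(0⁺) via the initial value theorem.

f(0⁺) = lim_{s→∞} s·3/(s+17) = lim_{s→∞} 3s/(s+17) = 3

Final answer: 3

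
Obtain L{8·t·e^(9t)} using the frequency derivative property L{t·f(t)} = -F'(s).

L{e^(9t)} = 1/(s-9). By frequency derivative: L{t·e^(9t)} = -d/ds[1/(s-9)] = -(-1)/(s-9)² = 1/(s-9)². Then L{8·t·e^(9t)} = 8·1/(s-9)² = 8/(s-9)²

Final answer: 8/(s-9)²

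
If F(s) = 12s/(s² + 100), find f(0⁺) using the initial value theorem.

f(0⁺) = lim_{s→∞} s·12s/(s² + 100) = lim_{s→∞} 12s²/(s² + 100) = 12

Final answer: 12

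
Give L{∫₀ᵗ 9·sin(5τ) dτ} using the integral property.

L{∫₀ᵗ f(τ)dτ} = F(s)/s with F(s) = 45/(s² + 25), so the result is (45/(s² + 25))/s = 45/(s(s² + 25))

Final answer: 45/(s(s² + 25))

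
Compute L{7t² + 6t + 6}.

L{7t² + 6t + 6} = 7·2/s³ + 6/s² + 6/s = 14/s³ + 6/s² + 6/s

Final answer: 14/s³ + 6/s² + 6/s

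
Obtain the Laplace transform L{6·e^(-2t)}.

L{e^(at)} = 1/(s-a), so L{e^(-2t)} = 1/(s+2). Then L{6·e^(-2t)} = 6/(s+2)

Final answer: 6/(s+2)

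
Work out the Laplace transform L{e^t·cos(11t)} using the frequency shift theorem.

Frequency shift: L{e^(at)f(t)} = F(s-a). L{e^t·cos(11t)} = (s-1)/((s-1)² + 121)

Final answer: (s-1)/((s-1)² + 121)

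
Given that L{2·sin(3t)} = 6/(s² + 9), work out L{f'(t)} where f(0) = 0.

L{f'(t)} = s·F(s) - f(0) = s·6/(s² + 9) - 0 = 6s/(s² + 9)

Final answer: 6s/(s² + 9)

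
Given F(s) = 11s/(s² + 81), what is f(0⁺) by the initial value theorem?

f(0⁺) = lim_{s→∞} s·11s/(s² + 81) = lim_{s→∞} 11s²/(s² + 81) = 11

Final answer: 11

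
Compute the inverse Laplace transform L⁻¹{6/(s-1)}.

L⁻¹{1/(s-a)} = e^(at), so L⁻¹{1/(s-1)} = e^t, and L⁻¹{6/(s-1)} = 6·e^t

Final answer: 6·e^t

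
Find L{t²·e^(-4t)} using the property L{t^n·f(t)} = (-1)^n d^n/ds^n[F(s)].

L{e^(-4t)} = 1/(s+4). d/ds[1/(s+4)] = -1/(s+4)². d²/ds²[1/(s+4)] = 2/(s+4)³. So L{t²·e^(-4t)} = (-1)² · 2/(s+4)³ = 2/(s+4)³

Final answer: 2/(s+4)³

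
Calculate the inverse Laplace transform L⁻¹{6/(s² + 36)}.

L⁻¹{6/(s² + 36)} = sin(6t)

Final answer: sin(6t)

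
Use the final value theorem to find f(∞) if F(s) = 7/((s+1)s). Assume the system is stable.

f(∞) = lim_{s→0} sF(s) = lim_{s→0} 7/(s+1) = 7

Final answer: 7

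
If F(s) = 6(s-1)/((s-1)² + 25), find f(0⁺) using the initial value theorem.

f(0⁺) = lim_{s→∞} sF(s) = lim_{s→∞} 6s(s-1)/((s-1)² + 25) = 6

Final answer: 6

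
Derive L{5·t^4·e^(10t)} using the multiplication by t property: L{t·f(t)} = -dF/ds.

Using L{t^n·e^(at)} = n!/(s-a)^(n+1), L{t^4·e^(10t)} = 24/(s-10)^5, so L{5·t^4·e^(10t)} = 5·24/(s-10)^5 = 120/(s-10)^5

Final answer: 120/(s-10)^5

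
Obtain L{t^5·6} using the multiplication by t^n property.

L{6} = 6/s. d^1/ds^1[1/s] = -1/s². d^2/ds^2[1/s] = 2/s^3. d^3/ds^3[1/s] = -6/s^4. d^4/ds^4[1/s] = 24/s^5. d^5/ds^5[1/s] = -120/s^6. So L{t^5} = (-1)^{5}·-120/s^6 = 120/s^6. Then L{t^5·6} = 6·120/s^6 = 720/s^6

Final answer: 720/s^6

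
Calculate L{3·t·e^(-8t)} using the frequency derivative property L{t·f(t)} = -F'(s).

L{e^(-8t)} = 1/(s+8). By frequency derivative: L{t·e^(-8t)} = -d/ds[1/(s+8)] = -(-1)/(s+8)² = 1/(s+8)². Then L{3·t·e^(-8t)} = 3·1/(s+8)² = 3/(s+8)²

Final answer: 3/(s+8)²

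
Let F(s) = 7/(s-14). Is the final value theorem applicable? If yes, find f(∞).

sF(s) = 7s/(s-14) has a pole at s = 14 in the right half-plane. Theorem does NOT apply (unstable system; f(t) = 7·e^(14t) grows without bound).

Final answer: Not applicable (unstable)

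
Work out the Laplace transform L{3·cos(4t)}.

L{cos(ωt)} = s/(s² + ω²), so L{cos(4t)} = s/(s² + 16). Then L{3·cos(4t)} = 3·s/(s² + 16) = 3s/(s² + 16)

Final answer: 3s/(s² + 16)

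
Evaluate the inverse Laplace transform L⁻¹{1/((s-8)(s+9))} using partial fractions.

Decompose: A/(s-8) + B/(s+9). A = 1/17, B = -1/17. f(t) = (e^(8t) - e^(-9t))/17

Final answer: (e^(8t) - e^(-9t))/17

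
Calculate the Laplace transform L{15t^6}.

L{15t^6} = 15 · L{t^6} = 15 · 720/s^7 = 10800/s^7

Final answer: 10800/s^7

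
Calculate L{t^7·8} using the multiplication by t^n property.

L{8} = 8/s. d^1/ds^1[1/s] = -1/s². d^2/ds^2[1/s] = 2/s^3. d^3/ds^3[1/s] = -6/s^4. d^4/ds^4[1/s] = 24/s^5. d^5/ds^5[1/s] = -120/s^6. d^6/ds^6[1/s] = 720/s^7. d^7/ds^7[1/s] = -5040/s^8. So L{t^7} = (-1)^{7}·-5040/s^8 = 5040/s^8. Then L{t^7·8} = 8·5040/s^8 = 40320/s^8

Final answer: 40320/s^8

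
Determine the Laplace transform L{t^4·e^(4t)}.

L{t^n·e^(at)} = n!/(s-a)^(n+1), so L{t^4·e^(4t)} = 24/(s-4)^5

Final answer: 24/(s-4)^5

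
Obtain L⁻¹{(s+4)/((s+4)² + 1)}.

Using frequency shift: L⁻¹{(s-a)/((s-a)² + b²)} = e^(at)cos(bt). Here a=-4, b=1

Final answer: e^(-4t)·cos(t)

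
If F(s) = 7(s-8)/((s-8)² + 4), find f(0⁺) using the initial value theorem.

f(0⁺) = lim_{s→∞} sF(s) = lim_{s→∞} 7s(s-8)/((s-8)² + 4) = 7

Final answer: 7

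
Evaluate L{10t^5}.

L{t^n} = n!/s^(n+1). So L{10t^5} = 10·5!/s^6 = 1200/s^6

Final answer: 1200/s^6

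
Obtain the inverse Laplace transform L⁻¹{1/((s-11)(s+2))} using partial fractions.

Decompose: A/(s-11) + B/(s+2). A = 1/13, B = -1/13. f(t) = (e^(11t) - e^(-2t))/13

Final answer: (e^(11t) - e^(-2t))/13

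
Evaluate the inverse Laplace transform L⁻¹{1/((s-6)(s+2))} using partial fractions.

Decompose: A/(s-6) + B/(s+2). A = 1/8, B = -1/8. f(t) = (e^(6t) - e^(-2t))/8

Final answer: (e^(6t) - e^(-2t))/8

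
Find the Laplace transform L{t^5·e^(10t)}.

L{t^n·e^(at)} = n!/(s-a)^(n+1), so L{t^5·e^(10t)} = 120/(s-10)^6

Final answer: 120/(s-10)^6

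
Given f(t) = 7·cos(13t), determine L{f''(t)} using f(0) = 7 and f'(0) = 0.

F(s) = 7s/(s² + 169). L{f''(t)} = s²F(s) - sf(0) - f'(0) = 7s³/(s² + 169) - 7s = (7s³ - 7s(s² + 169))/(s² + 169) = -1183s/(s² + 169)

Final answer: -1183s/(s² + 169)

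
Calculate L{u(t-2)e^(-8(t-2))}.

u(t-a)f(t-a) with f(t)=e^(-8t). L{e^(-8t)} = 1/(s+8). By time shift: e^(-2s)/(s+8)

Final answer: e^(-2s)/(s+8)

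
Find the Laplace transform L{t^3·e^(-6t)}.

L{t^n·e^(at)} = n!/(s-a)^(n+1), so L{t^3·e^(-6t)} = 6/(s+6)^4

Final answer: 6/(s+6)^4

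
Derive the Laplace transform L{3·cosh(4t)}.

L{cosh(ωt)} = s/(s² - ω²), so L{cosh(4t)} = s/(s² - 16). Then L{3·cosh(4t)} = 3·s/(s² - 16) = 3s/(s² - 16)

Final answer: 3s/(s² - 16)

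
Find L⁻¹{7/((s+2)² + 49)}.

Form: b/((s-a)² + b²) → e^(at)sin(bt). With a=-2, b=7

Final answer: e^(-2t)·sin(7t)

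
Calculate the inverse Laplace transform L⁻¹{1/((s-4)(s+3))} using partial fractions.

Decompose: A/(s-4) + B/(s+3). A = 1/7, B = -1/7. f(t) = (e^(4t) - e^(-3t))/7

Final answer: (e^(4t) - e^(-3t))/7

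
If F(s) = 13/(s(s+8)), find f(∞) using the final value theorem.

f(∞) = lim_{s→0} s·13/(s(s+8)) = lim_{s→0} 13/(s+8) = 13/8 = 13/8

Final answer: 13/8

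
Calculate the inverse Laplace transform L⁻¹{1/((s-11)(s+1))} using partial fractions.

Decompose: A/(s-11) + B/(s+1). A = 1/12, B = -1/12. f(t) = (e^(11t) - e^(-t))/12

Final answer: (e^(11t) - e^(-t))/12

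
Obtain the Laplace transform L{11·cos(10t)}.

L{cos(ωt)} = s/(s² + ω²), so L{cos(10t)} = s/(s² + 100). Then L{11·cos(10t)} = 11·s/(s² + 100) = 11s/(s² + 100)

Final answer: 11s/(s² + 100)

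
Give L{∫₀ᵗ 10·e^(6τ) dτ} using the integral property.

L{∫₀ᵗ f(τ)dτ} = F(s)/s with F(s) = 10/(s-6), so L{∫₀ᵗ 10·e^(6τ) dτ} = 10/(s(s-6))

Final answer: 10/(s(s-6))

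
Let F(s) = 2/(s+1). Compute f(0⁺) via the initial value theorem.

f(0⁺) = lim_{s→∞} s·2/(s+1) = lim_{s→∞} 2s/(s+1) = 2

Final answer: 2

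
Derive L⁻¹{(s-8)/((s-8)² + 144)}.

Using frequency shift: L⁻¹{(s-a)/((s-a)² + b²)} = e^(at)cos(bt). Here a=8, b=12

Final answer: e^(8t)·cos(12t)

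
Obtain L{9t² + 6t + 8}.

L{9t² + 6t + 8} = 9·2/s³ + 6/s² + 8/s = 18/s³ + 6/s² + 8/s

Final answer: 18/s³ + 6/s² + 8/s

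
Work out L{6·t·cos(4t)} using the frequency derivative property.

L{cos(4t)} = s/(s² + 16). Derivative: d/ds[s/(s² + 16)] = [(s² + 16) - s·2s]/(s² + 16)² = (16 - s²)/(s² + 16)². So L{t·cos(4t)} = -F'(s) = (s² - 16)/(s² + 16)². Then L{6·t·cos(4t)} = 6·(s² - 16)/(s² + 16)²

Final answer: 6·(s² - 16)/(s² + 16)²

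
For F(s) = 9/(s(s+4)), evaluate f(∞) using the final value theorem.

f(∞) = lim_{s→0} s·9/(s(s+4)) = lim_{s→0} 9/(s+4) = 9/4 = 9/4

Final answer: 9/4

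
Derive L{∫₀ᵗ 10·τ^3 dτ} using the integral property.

L{∫₀ᵗ f(τ)dτ} = F(s)/s with f(t) = 10t^3. F(s) = 60/s^4, so L{∫₀ᵗ 10·τ^3 dτ} = (60/s^4)/s = 60/s^5. (Check: ∫₀ᵗ 10·τ^3 dτ = 10t^4/4.)

Final answer: 60/s^5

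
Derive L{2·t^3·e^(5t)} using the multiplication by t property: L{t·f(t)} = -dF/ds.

Using L{t^n·e^(at)} = n!/(s-a)^(n+1), L{t^3·e^(5t)} = 6/(s-5)^4, so L{2·t^3·e^(5t)} = 2·6/(s-5)^4 = 12/(s-5)^4

Final answer: 12/(s-5)^4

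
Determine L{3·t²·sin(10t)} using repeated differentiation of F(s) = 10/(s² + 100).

F(s) = 10/(s² + 100). F'(s) = -20s/(s² + 100)². F''(s) = -20(100 - 3s²)/(s² + 100)³ = (60s² - 2000)/(s² + 100)³. So L{t²·sin(10t)} = (-1)² F''(s) = (60s² - 2000)/(s² + 100)³. Then L{3·t²·sin(10t)} = 3·(60s² - 2000)/(s² + 100)³ = (180s² - 6000)/(s² + 100)³

Final answer: (180s² - 6000)/(s² + 100)³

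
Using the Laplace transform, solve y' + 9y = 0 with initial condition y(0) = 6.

L{y'} + 9L{y} = 0. sY - 6 + 9Y = 0. Y(s+9) = 6. Y = 6/(s+9)

Final answer: y(t) = 6e^(-9t)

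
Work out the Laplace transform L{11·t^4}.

L{t^n} = n!/s^(n+1), so L{t^4} = 24/s^5. Then L{11·t^4} = 11·24/s^5 = 264/s^5

Final answer: 264/s^5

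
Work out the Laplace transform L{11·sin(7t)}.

L{sin(ωt)} = ω/(s² + ω²), so L{sin(7t)} = 7/(s² + 49). Then L{11·sin(7t)} = 11·7/(s² + 49) = 77/(s² + 49)

Final answer: 77/(s² + 49)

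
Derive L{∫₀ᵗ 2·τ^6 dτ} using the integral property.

L{∫₀ᵗ f(τ)dτ} = F(s)/s with f(t) = 2t^6. F(s) = 1440/s^7, so L{∫₀ᵗ 2·τ^6 dτ} = (1440/s^7)/s = 1440/s^8. (Check: ∫₀ᵗ 2·τ^6 dτ = 2t^7/7.)

Final answer: 1440/s^8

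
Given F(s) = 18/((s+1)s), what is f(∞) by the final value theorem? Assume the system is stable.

f(∞) = lim_{s→0} sF(s) = lim_{s→0} 18/(s+1) = 18

Final answer: 18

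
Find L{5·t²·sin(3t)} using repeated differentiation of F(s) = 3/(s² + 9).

F(s) = 3/(s² + 9). F'(s) = -6s/(s² + 9)². F''(s) = -6(9 - 3s²)/(s² + 9)³ = (18s² - 54)/(s² + 9)³. So L{t²·sin(3t)} = (-1)² F''(s) = (18s² - 54)/(s² + 9)³. Then L{5·t²·sin(3t)} = 5·(18s² - 54)/(s² + 9)³ = (90s² - 270)/(s² + 9)³

Final answer: (90s² - 270)/(s² + 9)³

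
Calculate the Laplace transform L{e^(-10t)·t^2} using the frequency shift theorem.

L{e^(at)·t^n} = n!/(s-a)^(n+1), so L{e^(-10t)·t^2} = 2/(s+10)^3

Final answer: 2/(s+10)^3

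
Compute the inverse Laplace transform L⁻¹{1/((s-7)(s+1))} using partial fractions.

Decompose: A/(s-7) + B/(s+1). A = 1/8, B = -1/8. f(t) = (e^(7t) - e^(-t))/8

Final answer: (e^(7t) - e^(-t))/8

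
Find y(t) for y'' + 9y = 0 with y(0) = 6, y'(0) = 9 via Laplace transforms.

L{y''} + 9L{y} = 0. s²Y - 6s - 9 + 9Y = 0. Y(s² + 9) = 6s + 9. Y = (6s + 9)/(s² + 9). Inverting: y(t) = 6cos(3t) + 3sin(3t)

Final answer: y(t) = 6cos(3t) + 3sin(3t)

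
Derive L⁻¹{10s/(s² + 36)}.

This is the form c·s/(s² + a²) with a = 6, c = 10. L⁻¹ = 10·cos(6t)

Final answer: 10·cos(6t)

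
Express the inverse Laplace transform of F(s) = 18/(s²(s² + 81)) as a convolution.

18/(s²(s² + 81)) = (1/s²)·(18/(s² + 81)) = L{t}·L{2·sin(9t)}. So f(t) = t*(2·sin(9t)) = ∫₀ᵗ 2τ·sin(9(t-τ)) dτ

Final answer: ∫₀ᵗ 2τ·sin(9(t-τ)) dτ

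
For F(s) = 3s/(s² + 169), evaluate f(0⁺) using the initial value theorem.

f(0⁺) = lim_{s→∞} s·3s/(s² + 169) = lim_{s→∞} 3s²/(s² + 169) = 3

Final answer: 3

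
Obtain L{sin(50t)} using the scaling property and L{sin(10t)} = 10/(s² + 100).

Using L{f(at)} = (1/a)F(s/a) with a=5: L{sin(50t)} = (1/5) · 10/((s/5)² + 100) = (1/5) · 10·25/(s² + 2500) = 50/(s² + 2500)

Final answer: 50/(s² + 2500)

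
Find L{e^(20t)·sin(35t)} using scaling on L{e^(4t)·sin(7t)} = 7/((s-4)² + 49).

Scaling with a=5: L{e^(20t)·sin(35t)} = (1/5) · 7/((s/5-4)² + 49). Simplifying: 35/((s-20)² + 1225)

Final answer: 35/((s-20)² + 1225)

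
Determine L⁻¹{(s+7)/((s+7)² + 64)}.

Using frequency shift: L⁻¹{(s-a)/((s-a)² + b²)} = e^(at)cos(bt). Here a=-7, b=8

Final answer: e^(-7t)·cos(8t)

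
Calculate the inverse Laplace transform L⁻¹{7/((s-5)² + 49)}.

Using frequency shift, L⁻¹{7/((s-5)² + 49)} = e^(5t)·sin(7t)

Final answer: e^(5t)·sin(7t)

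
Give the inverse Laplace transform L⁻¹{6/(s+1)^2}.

L⁻¹{n!/(s-a)^(n+1)} = t^n·e^(at) with n=1, a=-1. So L⁻¹{1/(s+1)^2} = t·e^(-t), and L⁻¹{6/(s+1)^2} = (6/1)·t·e^(-t) = 6·t·e^(-t)

Final answer: 6·t·e^(-t)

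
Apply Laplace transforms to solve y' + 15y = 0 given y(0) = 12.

L{y'} + 15L{y} = 0. sY - 12 + 15Y = 0. Y(s+15) = 12. Y = 12/(s+15)

Final answer: y(t) = 12e^(-15t)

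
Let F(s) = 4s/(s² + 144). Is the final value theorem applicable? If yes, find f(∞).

The final value theorem requires all poles of sF(s) in the left half-plane. sF(s) = 4s²/(s² + 144) has poles at s = ±12i (imaginary axis). Theorem does NOT apply (oscillatory system).

Final answer: Not applicable (oscillatory)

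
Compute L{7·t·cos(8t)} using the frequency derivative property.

L{cos(8t)} = s/(s² + 64). Derivative: d/ds[s/(s² + 64)] = [(s² + 64) - s·2s]/(s² + 64)² = (64 - s²)/(s² + 64)². So L{t·cos(8t)} = -F'(s) = (s² - 64)/(s² + 64)². Then L{7·t·cos(8t)} = 7·(s² - 64)/(s² + 64)²

Final answer: 7·(s² - 64)/(s² + 64)²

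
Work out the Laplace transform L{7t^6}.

L{7t^6} = 7 · L{t^6} = 7 · 720/s^7 = 5040/s^7

Final answer: 5040/s^7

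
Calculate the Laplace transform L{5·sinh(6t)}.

L{sinh(ωt)} = ω/(s² - ω²), so L{sinh(6t)} = 6/(s² - 36). Then L{5·sinh(6t)} = 5·6/(s² - 36) = 30/(s² - 36)

Final answer: 30/(s² - 36)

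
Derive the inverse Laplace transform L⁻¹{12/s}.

L⁻¹{c/s} = c, so L⁻¹{12/s} = 12

Final answer: 12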